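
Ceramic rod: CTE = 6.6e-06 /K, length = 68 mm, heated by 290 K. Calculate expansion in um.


dL = 6.6e-06 * 68 * 290 * 1000 = 130.152 um

130.152


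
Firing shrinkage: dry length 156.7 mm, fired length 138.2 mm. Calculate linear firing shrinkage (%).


FS = (156.7 - 138.2) / 156.7 * 100 = 11.81%

11.81


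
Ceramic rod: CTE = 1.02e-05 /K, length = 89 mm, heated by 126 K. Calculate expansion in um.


dL = 1.02e-05 * 89 * 126 * 1000 = 114.383 um

114.383


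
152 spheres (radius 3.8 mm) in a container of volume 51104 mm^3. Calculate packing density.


V_sphere = 4/3*pi*3.8^3 = 229.8473 mm^3
Total V = 152*229.8473 = 34936.7896 mm^3
PD = 34936.7896 / 51104 = 0.684

0.684


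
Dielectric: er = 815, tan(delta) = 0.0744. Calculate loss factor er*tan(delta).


Loss = 815 * 0.0744 = 60.636

60.636


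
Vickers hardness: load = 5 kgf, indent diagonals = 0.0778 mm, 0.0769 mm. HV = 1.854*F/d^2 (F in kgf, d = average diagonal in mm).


d_avg = (0.0778+0.0769)/2 = 0.07735 mm
HV = 1.854*5/0.07735^2 = 1549

1549


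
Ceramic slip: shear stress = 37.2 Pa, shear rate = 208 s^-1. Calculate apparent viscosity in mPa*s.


eta = tau/gamma * 1000 = 37.2/208 * 1000 = 178.8 mPa*s

178.8


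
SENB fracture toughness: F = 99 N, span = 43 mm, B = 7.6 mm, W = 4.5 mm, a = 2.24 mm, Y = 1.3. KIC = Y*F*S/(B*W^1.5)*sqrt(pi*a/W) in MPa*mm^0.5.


KIC = 1.3*99*43/(7.6*4.5^1.5)*sqrt(pi*2.24/4.5) = 95.39

95.39


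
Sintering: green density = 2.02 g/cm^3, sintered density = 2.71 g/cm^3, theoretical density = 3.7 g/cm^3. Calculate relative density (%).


Relative = 2.71 / 3.7 * 100 = 73.2%

73.2


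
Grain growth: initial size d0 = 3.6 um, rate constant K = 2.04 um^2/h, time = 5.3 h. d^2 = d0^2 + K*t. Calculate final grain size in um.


d^2 = 3.6^2 + 2.04*5.3 = 23.772
d = sqrt(23.772) = 4.88 um

4.88


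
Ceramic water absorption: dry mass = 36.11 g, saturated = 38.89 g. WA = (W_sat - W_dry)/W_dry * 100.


WA = (38.89 - 36.11) / 36.11 * 100 = 7.7%

7.7


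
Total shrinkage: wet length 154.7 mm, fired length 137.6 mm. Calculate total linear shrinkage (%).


TS = (154.7 - 137.6) / 154.7 * 100 = 11.05%

11.05


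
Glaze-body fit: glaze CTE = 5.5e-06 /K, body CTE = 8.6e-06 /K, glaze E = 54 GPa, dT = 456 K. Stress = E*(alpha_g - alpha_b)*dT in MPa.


Stress = 54*1000*(5.5e-06 - 8.6e-06)*456 = -76.3 MPa

-76.3


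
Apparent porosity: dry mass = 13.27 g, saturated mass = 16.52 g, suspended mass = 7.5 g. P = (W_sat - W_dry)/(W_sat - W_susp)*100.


P = (16.52 - 13.27) / (16.52 - 7.5) * 100 = 3.25 / 9.02 * 100 = 36.0%

36.0


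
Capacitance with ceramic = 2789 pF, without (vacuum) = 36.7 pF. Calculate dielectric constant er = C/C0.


er = 2789 / 36.7 = 75.99

75.99


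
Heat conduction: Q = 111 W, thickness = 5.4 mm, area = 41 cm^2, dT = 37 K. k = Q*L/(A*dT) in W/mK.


k = 111*5.4/1000/(41/10000*37) = 3.95 W/mK

3.95


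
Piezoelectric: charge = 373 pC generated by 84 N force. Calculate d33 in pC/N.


d33 = 373 / 84 = 4.4 pC/N

4.4


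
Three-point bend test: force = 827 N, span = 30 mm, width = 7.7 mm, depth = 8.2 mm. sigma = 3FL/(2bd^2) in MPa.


sigma = 3*827*30/(2*7.7*8.2^2) = 71.9 MPa

71.9


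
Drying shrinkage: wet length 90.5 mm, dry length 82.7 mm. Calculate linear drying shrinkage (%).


DS = (90.5 - 82.7) / 90.5 * 100 = 8.62%

8.62


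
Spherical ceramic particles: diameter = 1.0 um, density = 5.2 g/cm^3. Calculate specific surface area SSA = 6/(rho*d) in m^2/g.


SSA = 6 / (5.2 * 1.0) = 1.154 m^2/g

1.154


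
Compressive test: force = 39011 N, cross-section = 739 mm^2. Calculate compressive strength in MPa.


CS = 39011 / 739 = 52.8 MPa

52.8


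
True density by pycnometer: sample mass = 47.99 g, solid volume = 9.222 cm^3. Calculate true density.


TD = 47.99 / 9.222 = 5.204 g/cm^3

5.204


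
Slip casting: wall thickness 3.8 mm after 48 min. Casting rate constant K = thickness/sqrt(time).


K = 3.8 / sqrt(48) = 3.8 / 6.9282 = 0.548 mm/min^0.5

0.548


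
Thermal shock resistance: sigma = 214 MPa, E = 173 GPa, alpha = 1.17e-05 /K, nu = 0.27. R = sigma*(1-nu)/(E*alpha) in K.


R = 214*(1-0.27)/(173*1000*1.17e-05) = 77 K

77


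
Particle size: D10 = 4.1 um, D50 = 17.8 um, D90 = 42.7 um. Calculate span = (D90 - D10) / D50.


Span = (42.7 - 4.1) / 17.8 = 38.6 / 17.8 = 2.169

2.169


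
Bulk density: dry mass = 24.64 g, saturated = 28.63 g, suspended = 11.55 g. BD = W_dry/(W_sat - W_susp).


BD = 24.64 / (28.63 - 11.55) = 24.64 / 17.08 = 1.443 g/cm^3

1.443


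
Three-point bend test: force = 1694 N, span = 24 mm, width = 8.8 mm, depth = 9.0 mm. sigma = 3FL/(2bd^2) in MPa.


sigma = 3*1694*24/(2*8.8*9.0^2) = 85.6 MPa

85.6


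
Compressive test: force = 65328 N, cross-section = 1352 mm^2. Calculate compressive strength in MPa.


CS = 65328 / 1352 = 48.3 MPa

48.3


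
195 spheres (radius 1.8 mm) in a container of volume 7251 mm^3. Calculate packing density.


V_sphere = 4/3*pi*1.8^3 = 24.429 mm^3
Total V = 195*24.429 = 4763.655 mm^3
PD = 4763.655 / 7251 = 0.657

0.657


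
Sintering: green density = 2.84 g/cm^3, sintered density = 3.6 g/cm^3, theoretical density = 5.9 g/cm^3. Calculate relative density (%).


Relative = 3.6 / 5.9 * 100 = 61.0%

61.0


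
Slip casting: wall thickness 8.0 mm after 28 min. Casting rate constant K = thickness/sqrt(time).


K = 8.0 / sqrt(28) = 8.0 / 5.2915 = 1.512 mm/min^0.5

1.512


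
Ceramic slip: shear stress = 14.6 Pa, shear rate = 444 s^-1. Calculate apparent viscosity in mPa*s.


eta = tau/gamma * 1000 = 14.6/444 * 1000 = 32.9 mPa*s

32.9


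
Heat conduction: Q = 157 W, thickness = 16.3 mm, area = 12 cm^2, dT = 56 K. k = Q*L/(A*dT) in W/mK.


k = 157*16.3/1000/(12/10000*56) = 38.08 W/mK

38.08


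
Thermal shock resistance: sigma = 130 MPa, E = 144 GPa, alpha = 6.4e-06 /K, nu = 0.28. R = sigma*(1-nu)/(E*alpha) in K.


R = 130*(1-0.28)/(144*1000*6.4e-06) = 102 K

102


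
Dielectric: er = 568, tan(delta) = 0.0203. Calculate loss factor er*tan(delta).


Loss = 568 * 0.0203 = 11.53

11.53


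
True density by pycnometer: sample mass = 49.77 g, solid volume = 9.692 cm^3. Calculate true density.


TD = 49.77 / 9.692 = 5.135 g/cm^3

5.135


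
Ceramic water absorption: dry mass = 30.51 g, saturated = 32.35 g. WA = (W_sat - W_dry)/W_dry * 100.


WA = (32.35 - 30.51) / 30.51 * 100 = 6.03%

6.03


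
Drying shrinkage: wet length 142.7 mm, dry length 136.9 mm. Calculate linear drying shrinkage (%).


DS = (142.7 - 136.9) / 142.7 * 100 = 4.06%

4.06


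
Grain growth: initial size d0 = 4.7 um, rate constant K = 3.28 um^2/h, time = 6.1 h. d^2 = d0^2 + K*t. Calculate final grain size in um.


d^2 = 4.7^2 + 3.28*6.1 = 42.098
d = sqrt(42.098) = 6.49 um

6.49


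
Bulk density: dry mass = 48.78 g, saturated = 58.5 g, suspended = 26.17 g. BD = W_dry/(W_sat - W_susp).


BD = 48.78 / (58.5 - 26.17) = 48.78 / 32.33 = 1.509 g/cm^3

1.509


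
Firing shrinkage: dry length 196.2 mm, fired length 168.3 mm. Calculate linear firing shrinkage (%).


FS = (196.2 - 168.3) / 196.2 * 100 = 14.22%

14.22


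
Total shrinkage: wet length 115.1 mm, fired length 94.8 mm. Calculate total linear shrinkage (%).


TS = (115.1 - 94.8) / 115.1 * 100 = 17.64%

17.64


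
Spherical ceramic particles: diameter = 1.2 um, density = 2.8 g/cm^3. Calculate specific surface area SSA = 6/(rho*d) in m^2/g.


SSA = 6 / (2.8 * 1.2) = 1.786 m^2/g

1.786


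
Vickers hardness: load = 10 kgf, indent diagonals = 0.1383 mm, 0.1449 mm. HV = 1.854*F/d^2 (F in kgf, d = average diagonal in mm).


d_avg = (0.1383+0.1449)/2 = 0.1416 mm
HV = 1.854*10/0.1416^2 = 925

925


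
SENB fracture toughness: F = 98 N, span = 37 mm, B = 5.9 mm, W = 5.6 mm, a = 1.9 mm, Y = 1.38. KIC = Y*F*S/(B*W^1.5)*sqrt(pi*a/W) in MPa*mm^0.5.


KIC = 1.38*98*37/(5.9*5.6^1.5)*sqrt(pi*1.9/5.6) = 66.07

66.07


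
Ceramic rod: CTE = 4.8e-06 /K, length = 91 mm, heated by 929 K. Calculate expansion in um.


dL = 4.8e-06 * 91 * 929 * 1000 = 405.787 um

405.787


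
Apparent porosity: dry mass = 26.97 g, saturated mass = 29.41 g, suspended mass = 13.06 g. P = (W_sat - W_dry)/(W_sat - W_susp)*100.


P = (29.41 - 26.97) / (29.41 - 13.06) * 100 = 2.44 / 16.35 * 100 = 14.9%

14.9


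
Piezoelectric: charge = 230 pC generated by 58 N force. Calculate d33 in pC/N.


d33 = 230 / 58 = 4.0 pC/N

4.0


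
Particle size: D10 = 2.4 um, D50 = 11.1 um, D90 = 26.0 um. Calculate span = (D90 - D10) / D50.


Span = (26.0 - 2.4) / 11.1 = 23.6 / 11.1 = 2.126

2.126


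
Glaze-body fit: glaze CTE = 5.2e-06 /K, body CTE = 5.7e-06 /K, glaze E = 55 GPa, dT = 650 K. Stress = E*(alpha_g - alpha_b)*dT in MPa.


Stress = 55*1000*(5.2e-06 - 5.7e-06)*650 = -17.9 MPa

-17.9


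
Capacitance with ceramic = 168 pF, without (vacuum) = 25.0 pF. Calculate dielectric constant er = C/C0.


er = 168 / 25.0 = 6.72

6.72


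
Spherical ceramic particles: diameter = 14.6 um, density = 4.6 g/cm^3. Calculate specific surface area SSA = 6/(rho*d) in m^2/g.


SSA = 6 / (4.6 * 14.6) = 0.089 m^2/g

0.089


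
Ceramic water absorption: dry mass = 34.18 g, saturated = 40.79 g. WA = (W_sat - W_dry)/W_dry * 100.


WA = (40.79 - 34.18) / 34.18 * 100 = 19.34%

19.34


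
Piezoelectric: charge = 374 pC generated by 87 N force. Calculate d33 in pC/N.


d33 = 374 / 87 = 4.3 pC/N

4.3


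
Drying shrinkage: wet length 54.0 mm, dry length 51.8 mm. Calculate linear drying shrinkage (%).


DS = (54.0 - 51.8) / 54.0 * 100 = 4.07%

4.07


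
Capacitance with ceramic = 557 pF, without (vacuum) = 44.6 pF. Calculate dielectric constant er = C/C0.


er = 557 / 44.6 = 12.49

12.49


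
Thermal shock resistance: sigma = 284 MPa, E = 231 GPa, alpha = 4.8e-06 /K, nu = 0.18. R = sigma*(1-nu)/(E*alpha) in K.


R = 284*(1-0.18)/(231*1000*4.8e-06) = 210 K

210


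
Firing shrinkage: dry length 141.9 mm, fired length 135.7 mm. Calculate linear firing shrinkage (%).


FS = (141.9 - 135.7) / 141.9 * 100 = 4.37%

4.37


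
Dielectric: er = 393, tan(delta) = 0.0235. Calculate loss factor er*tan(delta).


Loss = 393 * 0.0235 = 9.236

9.236


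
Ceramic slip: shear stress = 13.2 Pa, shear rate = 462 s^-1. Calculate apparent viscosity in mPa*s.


eta = tau/gamma * 1000 = 13.2/462 * 1000 = 28.6 mPa*s

28.6


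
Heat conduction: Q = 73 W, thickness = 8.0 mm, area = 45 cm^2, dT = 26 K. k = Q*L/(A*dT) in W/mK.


k = 73*8.0/1000/(45/10000*26) = 4.99 W/mK

4.99


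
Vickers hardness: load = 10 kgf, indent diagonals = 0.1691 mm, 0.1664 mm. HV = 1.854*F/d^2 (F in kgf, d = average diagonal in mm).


d_avg = (0.1691+0.1664)/2 = 0.16775 mm
HV = 1.854*10/0.16775^2 = 659

659


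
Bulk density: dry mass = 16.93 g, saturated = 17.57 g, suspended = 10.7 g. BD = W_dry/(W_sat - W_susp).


BD = 16.93 / (17.57 - 10.7) = 16.93 / 6.87 = 2.464 g/cm^3

2.464


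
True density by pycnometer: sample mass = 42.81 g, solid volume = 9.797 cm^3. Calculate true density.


TD = 42.81 / 9.797 = 4.37 g/cm^3

4.37


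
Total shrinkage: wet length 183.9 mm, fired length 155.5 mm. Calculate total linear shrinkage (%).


TS = (183.9 - 155.5) / 183.9 * 100 = 15.44%

15.44


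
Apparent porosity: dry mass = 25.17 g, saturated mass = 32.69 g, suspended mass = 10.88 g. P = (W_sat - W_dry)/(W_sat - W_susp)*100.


P = (32.69 - 25.17) / (32.69 - 10.88) * 100 = 7.52 / 21.81 * 100 = 34.5%

34.5


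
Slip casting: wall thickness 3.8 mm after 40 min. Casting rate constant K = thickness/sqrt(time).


K = 3.8 / sqrt(40) = 3.8 / 6.3246 = 0.601 mm/min^0.5

0.601


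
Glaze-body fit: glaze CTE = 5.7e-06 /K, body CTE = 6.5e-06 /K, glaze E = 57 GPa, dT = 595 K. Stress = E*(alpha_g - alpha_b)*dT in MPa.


Stress = 57*1000*(5.7e-06 - 6.5e-06)*595 = -27.1 MPa

-27.1


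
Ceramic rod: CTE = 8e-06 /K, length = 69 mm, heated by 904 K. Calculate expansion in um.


dL = 8e-06 * 69 * 904 * 1000 = 499.008 um

499.008


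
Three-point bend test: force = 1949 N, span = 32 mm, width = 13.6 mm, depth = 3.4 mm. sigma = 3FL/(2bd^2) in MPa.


sigma = 3*1949*32/(2*13.6*3.4^2) = 595.1 MPa

595.1


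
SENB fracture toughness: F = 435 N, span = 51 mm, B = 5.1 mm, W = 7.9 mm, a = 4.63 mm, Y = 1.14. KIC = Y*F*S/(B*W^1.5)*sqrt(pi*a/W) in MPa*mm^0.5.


KIC = 1.14*435*51/(5.1*7.9^1.5)*sqrt(pi*4.63/7.9) = 303.04

303.04


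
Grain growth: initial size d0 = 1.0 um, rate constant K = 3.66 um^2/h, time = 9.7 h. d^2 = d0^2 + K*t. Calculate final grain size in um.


d^2 = 1.0^2 + 3.66*9.7 = 36.502
d = sqrt(36.502) = 6.04 um

6.04


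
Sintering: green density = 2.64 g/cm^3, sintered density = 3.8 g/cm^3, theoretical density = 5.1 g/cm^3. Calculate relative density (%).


Relative = 3.8 / 5.1 * 100 = 74.5%

74.5


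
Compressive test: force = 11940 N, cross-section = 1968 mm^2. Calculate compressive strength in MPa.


CS = 11940 / 1968 = 6.1 MPa

6.1


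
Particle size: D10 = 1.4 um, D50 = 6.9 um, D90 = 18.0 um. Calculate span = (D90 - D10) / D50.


Span = (18.0 - 1.4) / 6.9 = 16.6 / 6.9 = 2.406

2.406


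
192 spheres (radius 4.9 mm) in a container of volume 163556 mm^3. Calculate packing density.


V_sphere = 4/3*pi*4.9^3 = 492.807 mm^3
Total V = 192*492.807 = 94618.944 mm^3
PD = 94618.944 / 163556 = 0.579

0.579


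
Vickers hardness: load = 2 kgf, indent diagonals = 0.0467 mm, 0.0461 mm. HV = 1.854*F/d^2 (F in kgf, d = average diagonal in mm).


d_avg = (0.0467+0.0461)/2 = 0.0464 mm
HV = 1.854*2/0.0464^2 = 1722

1722


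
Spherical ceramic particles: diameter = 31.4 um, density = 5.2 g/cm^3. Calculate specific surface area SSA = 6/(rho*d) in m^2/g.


SSA = 6 / (5.2 * 31.4) = 0.037 m^2/g

0.037


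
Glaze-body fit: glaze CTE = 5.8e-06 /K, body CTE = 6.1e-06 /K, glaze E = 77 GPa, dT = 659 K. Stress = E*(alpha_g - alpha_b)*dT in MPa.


Stress = 77*1000*(5.8e-06 - 6.1e-06)*659 = -15.2 MPa

-15.2


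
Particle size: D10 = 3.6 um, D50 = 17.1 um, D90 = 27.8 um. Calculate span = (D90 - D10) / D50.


Span = (27.8 - 3.6) / 17.1 = 24.2 / 17.1 = 1.415

1.415


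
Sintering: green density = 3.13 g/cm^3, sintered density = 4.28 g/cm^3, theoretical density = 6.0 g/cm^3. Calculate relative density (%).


Relative = 4.28 / 6.0 * 100 = 71.3%

71.3


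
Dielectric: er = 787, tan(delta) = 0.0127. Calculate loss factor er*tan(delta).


Loss = 787 * 0.0127 = 9.995

9.995


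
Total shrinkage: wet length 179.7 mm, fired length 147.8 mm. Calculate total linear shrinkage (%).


TS = (179.7 - 147.8) / 179.7 * 100 = 17.75%

17.75


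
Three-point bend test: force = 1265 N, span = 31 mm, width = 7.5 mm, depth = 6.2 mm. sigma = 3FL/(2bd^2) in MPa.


sigma = 3*1265*31/(2*7.5*6.2^2) = 204.0 MPa

204.0


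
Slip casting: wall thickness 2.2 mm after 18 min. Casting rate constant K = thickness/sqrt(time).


K = 2.2 / sqrt(18) = 2.2 / 4.2426 = 0.519 mm/min^0.5

0.519


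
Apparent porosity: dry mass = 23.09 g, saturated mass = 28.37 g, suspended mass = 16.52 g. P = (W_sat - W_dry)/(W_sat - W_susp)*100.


P = (28.37 - 23.09) / (28.37 - 16.52) * 100 = 5.28 / 11.85 * 100 = 44.6%

44.6


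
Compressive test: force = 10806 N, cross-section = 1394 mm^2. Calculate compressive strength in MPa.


CS = 10806 / 1394 = 7.8 MPa

7.8


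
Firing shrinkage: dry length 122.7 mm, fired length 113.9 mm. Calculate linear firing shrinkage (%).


FS = (122.7 - 113.9) / 122.7 * 100 = 7.17%

7.17


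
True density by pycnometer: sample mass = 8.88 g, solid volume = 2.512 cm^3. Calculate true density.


TD = 8.88 / 2.512 = 3.535 g/cm^3

3.535


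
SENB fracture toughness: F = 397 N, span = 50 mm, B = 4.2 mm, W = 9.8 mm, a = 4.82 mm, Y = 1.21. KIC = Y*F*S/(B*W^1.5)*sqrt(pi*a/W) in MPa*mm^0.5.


KIC = 1.21*397*50/(4.2*9.8^1.5)*sqrt(pi*4.82/9.8) = 231.71

231.71


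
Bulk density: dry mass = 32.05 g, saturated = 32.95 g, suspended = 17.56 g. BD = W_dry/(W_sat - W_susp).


BD = 32.05 / (32.95 - 17.56) = 32.05 / 15.39 = 2.083 g/cm^3

2.083


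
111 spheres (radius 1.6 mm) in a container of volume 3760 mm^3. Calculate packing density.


V_sphere = 4/3*pi*1.6^3 = 17.1573 mm^3
Total V = 111*17.1573 = 1904.4603 mm^3
PD = 1904.4603 / 3760 = 0.507

0.507


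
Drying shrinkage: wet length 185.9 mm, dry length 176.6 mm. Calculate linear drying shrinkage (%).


DS = (185.9 - 176.6) / 185.9 * 100 = 5.0%

5.0


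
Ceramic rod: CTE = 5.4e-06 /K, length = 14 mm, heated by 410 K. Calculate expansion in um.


dL = 5.4e-06 * 14 * 410 * 1000 = 30.996 um

30.996


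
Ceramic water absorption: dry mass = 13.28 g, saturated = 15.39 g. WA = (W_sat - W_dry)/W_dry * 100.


WA = (15.39 - 13.28) / 13.28 * 100 = 15.89%

15.89


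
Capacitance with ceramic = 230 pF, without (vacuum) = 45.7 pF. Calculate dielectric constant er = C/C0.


er = 230 / 45.7 = 5.03

5.03


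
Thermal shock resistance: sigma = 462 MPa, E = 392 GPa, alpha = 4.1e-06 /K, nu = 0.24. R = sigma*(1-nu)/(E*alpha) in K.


R = 462*(1-0.24)/(392*1000*4.1e-06) = 218 K

218


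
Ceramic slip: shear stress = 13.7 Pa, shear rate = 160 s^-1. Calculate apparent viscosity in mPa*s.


eta = tau/gamma * 1000 = 13.7/160 * 1000 = 85.6 mPa*s

85.6


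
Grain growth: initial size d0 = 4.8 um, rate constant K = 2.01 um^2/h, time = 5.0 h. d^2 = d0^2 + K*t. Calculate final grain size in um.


d^2 = 4.8^2 + 2.01*5.0 = 33.09
d = sqrt(33.09) = 5.75 um

5.75


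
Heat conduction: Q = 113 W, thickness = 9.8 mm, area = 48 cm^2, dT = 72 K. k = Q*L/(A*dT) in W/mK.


k = 113*9.8/1000/(48/10000*72) = 3.2 W/mK

3.2


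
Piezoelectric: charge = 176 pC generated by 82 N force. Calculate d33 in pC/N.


d33 = 176 / 82 = 2.1 pC/N

2.1


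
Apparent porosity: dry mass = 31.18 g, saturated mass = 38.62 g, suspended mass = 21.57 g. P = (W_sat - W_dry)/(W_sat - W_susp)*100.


P = (38.62 - 31.18) / (38.62 - 21.57) * 100 = 7.44 / 17.05 * 100 = 43.6%

43.6


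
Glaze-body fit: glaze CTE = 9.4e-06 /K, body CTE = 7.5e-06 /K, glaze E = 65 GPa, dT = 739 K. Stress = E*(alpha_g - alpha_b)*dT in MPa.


Stress = 65*1000*(9.4e-06 - 7.5e-06)*739 = 91.3 MPa

91.3


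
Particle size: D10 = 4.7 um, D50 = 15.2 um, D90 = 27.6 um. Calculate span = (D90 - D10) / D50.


Span = (27.6 - 4.7) / 15.2 = 22.9 / 15.2 = 1.507

1.507


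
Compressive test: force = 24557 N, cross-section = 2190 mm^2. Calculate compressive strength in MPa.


CS = 24557 / 2190 = 11.2 MPa

11.2


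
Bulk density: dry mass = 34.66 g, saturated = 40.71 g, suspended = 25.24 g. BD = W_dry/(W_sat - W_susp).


BD = 34.66 / (40.71 - 25.24) = 34.66 / 15.47 = 2.24 g/cm^3

2.24


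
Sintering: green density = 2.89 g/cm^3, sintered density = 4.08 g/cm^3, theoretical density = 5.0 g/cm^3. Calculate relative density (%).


Relative = 4.08 / 5.0 * 100 = 81.6%

81.6


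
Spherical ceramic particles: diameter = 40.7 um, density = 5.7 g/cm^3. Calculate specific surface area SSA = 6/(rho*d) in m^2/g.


SSA = 6 / (5.7 * 40.7) = 0.026 m^2/g

0.026


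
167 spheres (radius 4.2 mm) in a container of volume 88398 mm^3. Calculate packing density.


V_sphere = 4/3*pi*4.2^3 = 310.3391 mm^3
Total V = 167*310.3391 = 51826.6297 mm^3
PD = 51826.6297 / 88398 = 0.586

0.586


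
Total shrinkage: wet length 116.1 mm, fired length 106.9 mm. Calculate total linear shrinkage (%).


TS = (116.1 - 106.9) / 116.1 * 100 = 7.92%

7.92


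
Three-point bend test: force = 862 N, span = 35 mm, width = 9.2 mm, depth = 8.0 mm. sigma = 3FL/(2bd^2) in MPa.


sigma = 3*862*35/(2*9.2*8.0^2) = 76.9 MPa

76.9


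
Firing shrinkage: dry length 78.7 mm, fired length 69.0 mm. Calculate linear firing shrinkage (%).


FS = (78.7 - 69.0) / 78.7 * 100 = 12.33%

12.33


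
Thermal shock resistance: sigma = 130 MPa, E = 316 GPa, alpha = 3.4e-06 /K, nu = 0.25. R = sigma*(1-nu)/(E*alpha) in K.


R = 130*(1-0.25)/(316*1000*3.4e-06) = 91 K

91


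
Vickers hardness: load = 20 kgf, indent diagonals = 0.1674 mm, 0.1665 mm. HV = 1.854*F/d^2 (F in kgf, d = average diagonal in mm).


d_avg = (0.1674+0.1665)/2 = 0.16695 mm
HV = 1.854*20/0.16695^2 = 1330

1330


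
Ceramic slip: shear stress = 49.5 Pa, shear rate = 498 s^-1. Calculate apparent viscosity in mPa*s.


eta = tau/gamma * 1000 = 49.5/498 * 1000 = 99.4 mPa*s

99.4


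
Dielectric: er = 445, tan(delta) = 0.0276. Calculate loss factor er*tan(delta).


Loss = 445 * 0.0276 = 12.282

12.282


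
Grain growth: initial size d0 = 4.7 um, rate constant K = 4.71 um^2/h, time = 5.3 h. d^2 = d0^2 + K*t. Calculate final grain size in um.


d^2 = 4.7^2 + 4.71*5.3 = 47.053
d = sqrt(47.053) = 6.86 um

6.86


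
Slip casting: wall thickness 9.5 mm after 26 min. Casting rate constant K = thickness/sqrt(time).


K = 9.5 / sqrt(26) = 9.5 / 5.099 = 1.863 mm/min^0.5

1.863


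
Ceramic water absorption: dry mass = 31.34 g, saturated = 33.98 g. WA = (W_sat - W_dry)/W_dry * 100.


WA = (33.98 - 31.34) / 31.34 * 100 = 8.42%

8.42


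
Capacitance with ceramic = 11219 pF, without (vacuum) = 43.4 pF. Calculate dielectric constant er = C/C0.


er = 11219 / 43.4 = 258.5

258.5


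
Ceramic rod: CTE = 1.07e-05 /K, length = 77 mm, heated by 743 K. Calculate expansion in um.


dL = 1.07e-05 * 77 * 743 * 1000 = 612.158 um

612.158


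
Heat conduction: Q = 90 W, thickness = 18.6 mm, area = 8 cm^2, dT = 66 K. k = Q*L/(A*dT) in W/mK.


k = 90*18.6/1000/(8/10000*66) = 31.7 W/mK

31.7


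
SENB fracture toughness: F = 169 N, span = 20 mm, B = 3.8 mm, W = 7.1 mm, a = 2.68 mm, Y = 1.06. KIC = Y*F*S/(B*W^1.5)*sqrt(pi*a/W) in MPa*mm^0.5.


KIC = 1.06*169*20/(3.8*7.1^1.5)*sqrt(pi*2.68/7.1) = 54.27

54.27


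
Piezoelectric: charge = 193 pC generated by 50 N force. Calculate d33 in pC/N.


d33 = 193 / 50 = 3.9 pC/N

3.9


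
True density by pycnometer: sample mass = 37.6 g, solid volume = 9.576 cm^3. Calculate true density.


TD = 37.6 / 9.576 = 3.926 g/cm^3

3.926


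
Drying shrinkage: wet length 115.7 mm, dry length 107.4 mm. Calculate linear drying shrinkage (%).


DS = (115.7 - 107.4) / 115.7 * 100 = 7.17%

7.17


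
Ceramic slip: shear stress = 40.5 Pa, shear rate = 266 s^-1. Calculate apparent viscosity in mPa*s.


eta = tau/gamma * 1000 = 40.5/266 * 1000 = 152.3 mPa*s

152.3


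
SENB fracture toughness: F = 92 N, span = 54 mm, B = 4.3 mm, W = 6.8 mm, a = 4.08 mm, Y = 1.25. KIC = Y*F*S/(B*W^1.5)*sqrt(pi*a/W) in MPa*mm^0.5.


KIC = 1.25*92*54/(4.3*6.8^1.5)*sqrt(pi*4.08/6.8) = 111.82

111.82


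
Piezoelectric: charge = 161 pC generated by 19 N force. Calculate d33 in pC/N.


d33 = 161 / 19 = 8.5 pC/N

8.5


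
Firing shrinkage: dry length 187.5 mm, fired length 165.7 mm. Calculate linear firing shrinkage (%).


FS = (187.5 - 165.7) / 187.5 * 100 = 11.63%

11.63


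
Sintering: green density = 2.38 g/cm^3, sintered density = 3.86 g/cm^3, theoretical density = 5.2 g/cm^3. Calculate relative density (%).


Relative = 3.86 / 5.2 * 100 = 74.2%

74.2


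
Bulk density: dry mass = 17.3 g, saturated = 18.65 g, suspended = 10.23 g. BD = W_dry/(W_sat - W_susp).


BD = 17.3 / (18.65 - 10.23) = 17.3 / 8.42 = 2.055 g/cm^3

2.055


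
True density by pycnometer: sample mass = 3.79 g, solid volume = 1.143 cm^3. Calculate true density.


TD = 3.79 / 1.143 = 3.316 g/cm^3

3.316


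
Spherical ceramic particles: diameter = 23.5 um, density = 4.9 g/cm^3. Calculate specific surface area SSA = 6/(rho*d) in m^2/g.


SSA = 6 / (4.9 * 23.5) = 0.052 m^2/g

0.052


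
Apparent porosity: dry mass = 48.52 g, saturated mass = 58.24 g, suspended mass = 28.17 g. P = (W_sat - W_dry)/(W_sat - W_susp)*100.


P = (58.24 - 48.52) / (58.24 - 28.17) * 100 = 9.72 / 30.07 * 100 = 32.3%

32.3


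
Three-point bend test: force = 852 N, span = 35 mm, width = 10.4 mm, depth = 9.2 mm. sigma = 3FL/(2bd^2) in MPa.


sigma = 3*852*35/(2*10.4*9.2^2) = 50.8 MPa

50.8


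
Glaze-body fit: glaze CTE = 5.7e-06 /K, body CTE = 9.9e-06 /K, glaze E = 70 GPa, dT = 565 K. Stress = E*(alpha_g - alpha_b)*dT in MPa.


Stress = 70*1000*(5.7e-06 - 9.9e-06)*565 = -166.1 MPa

-166.1


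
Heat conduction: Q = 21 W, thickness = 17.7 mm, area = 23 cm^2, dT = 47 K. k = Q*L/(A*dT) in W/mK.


k = 21*17.7/1000/(23/10000*47) = 3.44 W/mK

3.44


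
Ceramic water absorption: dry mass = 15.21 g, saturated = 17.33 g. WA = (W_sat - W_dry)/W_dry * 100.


WA = (17.33 - 15.21) / 15.21 * 100 = 13.94%

13.94


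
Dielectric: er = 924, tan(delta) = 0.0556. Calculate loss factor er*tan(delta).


Loss = 924 * 0.0556 = 51.374

51.374


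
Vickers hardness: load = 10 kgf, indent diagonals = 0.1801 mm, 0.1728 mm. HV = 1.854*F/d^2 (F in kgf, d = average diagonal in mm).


d_avg = (0.1801+0.1728)/2 = 0.17645 mm
HV = 1.854*10/0.17645^2 = 595

595


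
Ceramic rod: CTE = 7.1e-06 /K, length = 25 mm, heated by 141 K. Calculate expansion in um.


dL = 7.1e-06 * 25 * 141 * 1000 = 25.028 um

25.028


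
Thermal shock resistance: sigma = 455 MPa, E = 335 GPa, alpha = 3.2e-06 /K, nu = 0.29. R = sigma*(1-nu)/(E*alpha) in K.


R = 455*(1-0.29)/(335*1000*3.2e-06) = 301 K

301


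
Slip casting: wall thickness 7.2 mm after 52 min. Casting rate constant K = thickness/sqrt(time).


K = 7.2 / sqrt(52) = 7.2 / 7.2111 = 0.998 mm/min^0.5

0.998


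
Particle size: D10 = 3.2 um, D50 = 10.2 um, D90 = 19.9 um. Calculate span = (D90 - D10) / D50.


Span = (19.9 - 3.2) / 10.2 = 16.7 / 10.2 = 1.637

1.637


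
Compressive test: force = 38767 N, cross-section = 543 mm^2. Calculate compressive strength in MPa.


CS = 38767 / 543 = 71.4 MPa

71.4


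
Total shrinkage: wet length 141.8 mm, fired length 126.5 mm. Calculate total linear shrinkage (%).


TS = (141.8 - 126.5) / 141.8 * 100 = 10.79%

10.79


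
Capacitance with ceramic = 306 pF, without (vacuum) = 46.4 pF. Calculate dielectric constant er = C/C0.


er = 306 / 46.4 = 6.59

6.59


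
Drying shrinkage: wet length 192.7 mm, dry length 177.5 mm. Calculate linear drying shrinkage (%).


DS = (192.7 - 177.5) / 192.7 * 100 = 7.89%

7.89


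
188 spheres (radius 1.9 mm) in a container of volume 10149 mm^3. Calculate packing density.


V_sphere = 4/3*pi*1.9^3 = 28.7309 mm^3
Total V = 188*28.7309 = 5401.4092 mm^3
PD = 5401.4092 / 10149 = 0.532

0.532


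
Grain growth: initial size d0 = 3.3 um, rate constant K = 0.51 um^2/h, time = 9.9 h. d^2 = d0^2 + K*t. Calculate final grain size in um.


d^2 = 3.3^2 + 0.51*9.9 = 15.939
d = sqrt(15.939) = 3.99 um

3.99


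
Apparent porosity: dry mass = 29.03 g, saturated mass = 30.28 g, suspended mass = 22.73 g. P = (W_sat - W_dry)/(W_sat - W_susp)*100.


P = (30.28 - 29.03) / (30.28 - 22.73) * 100 = 1.25 / 7.55 * 100 = 16.6%

16.6


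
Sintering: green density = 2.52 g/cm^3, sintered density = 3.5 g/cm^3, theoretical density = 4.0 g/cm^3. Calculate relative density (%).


Relative = 3.5 / 4.0 * 100 = 87.5%

87.5


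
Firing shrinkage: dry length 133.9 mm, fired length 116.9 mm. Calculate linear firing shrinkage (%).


FS = (133.9 - 116.9) / 133.9 * 100 = 12.7%

12.7


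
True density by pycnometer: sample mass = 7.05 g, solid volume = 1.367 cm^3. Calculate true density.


TD = 7.05 / 1.367 = 5.157 g/cm^3

5.157


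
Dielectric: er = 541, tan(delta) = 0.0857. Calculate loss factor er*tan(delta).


Loss = 541 * 0.0857 = 46.364

46.364


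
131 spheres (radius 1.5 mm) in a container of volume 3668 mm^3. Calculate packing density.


V_sphere = 4/3*pi*1.5^3 = 14.1372 mm^3
Total V = 131*14.1372 = 1851.9732 mm^3
PD = 1851.9732 / 3668 = 0.505

0.505


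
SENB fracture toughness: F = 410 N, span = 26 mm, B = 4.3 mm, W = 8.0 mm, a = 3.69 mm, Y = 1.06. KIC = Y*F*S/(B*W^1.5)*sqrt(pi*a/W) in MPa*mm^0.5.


KIC = 1.06*410*26/(4.3*8.0^1.5)*sqrt(pi*3.69/8.0) = 139.8

139.8


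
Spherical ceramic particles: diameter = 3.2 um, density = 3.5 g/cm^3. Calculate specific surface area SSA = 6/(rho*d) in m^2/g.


SSA = 6 / (3.5 * 3.2) = 0.536 m^2/g

0.536


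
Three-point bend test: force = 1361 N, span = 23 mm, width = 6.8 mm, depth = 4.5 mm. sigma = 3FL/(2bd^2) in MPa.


sigma = 3*1361*23/(2*6.8*4.5^2) = 341.0 MPa

341.0


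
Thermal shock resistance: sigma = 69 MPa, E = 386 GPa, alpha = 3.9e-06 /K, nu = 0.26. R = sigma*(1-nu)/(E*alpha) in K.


R = 69*(1-0.26)/(386*1000*3.9e-06) = 34 K

34


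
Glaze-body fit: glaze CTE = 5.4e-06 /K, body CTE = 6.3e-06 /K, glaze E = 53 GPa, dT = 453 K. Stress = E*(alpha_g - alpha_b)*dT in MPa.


Stress = 53*1000*(5.4e-06 - 6.3e-06)*453 = -21.6 MPa

-21.6


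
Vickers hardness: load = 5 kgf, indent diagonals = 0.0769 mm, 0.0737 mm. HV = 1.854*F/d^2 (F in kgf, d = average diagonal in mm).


d_avg = (0.0769+0.0737)/2 = 0.0753 mm
HV = 1.854*5/0.0753^2 = 1635

1635


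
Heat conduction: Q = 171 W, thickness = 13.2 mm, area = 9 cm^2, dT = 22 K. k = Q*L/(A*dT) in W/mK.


k = 171*13.2/1000/(9/10000*22) = 114.0 W/mK

114.0


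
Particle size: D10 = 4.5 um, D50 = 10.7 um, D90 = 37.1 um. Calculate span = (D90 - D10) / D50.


Span = (37.1 - 4.5) / 10.7 = 32.6 / 10.7 = 3.047

3.047


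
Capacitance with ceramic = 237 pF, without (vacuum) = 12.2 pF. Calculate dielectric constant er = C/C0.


er = 237 / 12.2 = 19.43

19.43


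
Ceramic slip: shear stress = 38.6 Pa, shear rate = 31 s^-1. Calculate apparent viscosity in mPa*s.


eta = tau/gamma * 1000 = 38.6/31 * 1000 = 1245.2 mPa*s

1245.2


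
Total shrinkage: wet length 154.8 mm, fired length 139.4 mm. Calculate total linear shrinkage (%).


TS = (154.8 - 139.4) / 154.8 * 100 = 9.95%

9.95


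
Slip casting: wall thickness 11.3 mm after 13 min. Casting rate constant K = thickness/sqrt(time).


K = 11.3 / sqrt(13) = 11.3 / 3.6056 = 3.134 mm/min^0.5

3.134


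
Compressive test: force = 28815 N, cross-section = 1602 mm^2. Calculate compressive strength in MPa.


CS = 28815 / 1602 = 18.0 MPa

18.0


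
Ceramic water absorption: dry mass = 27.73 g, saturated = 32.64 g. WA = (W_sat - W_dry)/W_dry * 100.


WA = (32.64 - 27.73) / 27.73 * 100 = 17.71%

17.71


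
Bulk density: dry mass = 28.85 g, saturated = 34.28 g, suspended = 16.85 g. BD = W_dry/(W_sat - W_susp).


BD = 28.85 / (34.28 - 16.85) = 28.85 / 17.43 = 1.655 g/cm^3

1.655


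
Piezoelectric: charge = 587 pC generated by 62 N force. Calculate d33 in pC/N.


d33 = 587 / 62 = 9.5 pC/N

9.5


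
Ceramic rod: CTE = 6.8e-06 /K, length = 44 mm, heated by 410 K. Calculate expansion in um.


dL = 6.8e-06 * 44 * 410 * 1000 = 122.672 um

122.672


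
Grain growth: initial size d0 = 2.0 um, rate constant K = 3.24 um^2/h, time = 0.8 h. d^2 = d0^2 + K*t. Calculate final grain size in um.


d^2 = 2.0^2 + 3.24*0.8 = 6.592
d = sqrt(6.592) = 2.57 um

2.57


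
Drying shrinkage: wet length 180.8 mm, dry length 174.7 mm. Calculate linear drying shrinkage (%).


DS = (180.8 - 174.7) / 180.8 * 100 = 3.37%

3.37


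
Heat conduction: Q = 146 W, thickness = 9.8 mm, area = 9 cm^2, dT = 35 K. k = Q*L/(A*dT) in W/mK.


k = 146*9.8/1000/(9/10000*35) = 45.42 W/mK

45.42


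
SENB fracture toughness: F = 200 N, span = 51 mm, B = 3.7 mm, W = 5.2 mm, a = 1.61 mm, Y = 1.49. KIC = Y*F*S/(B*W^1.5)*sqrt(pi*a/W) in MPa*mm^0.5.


KIC = 1.49*200*51/(3.7*5.2^1.5)*sqrt(pi*1.61/5.2) = 341.64

341.64


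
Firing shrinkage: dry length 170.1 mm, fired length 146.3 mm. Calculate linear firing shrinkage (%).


FS = (170.1 - 146.3) / 170.1 * 100 = 13.99%

13.99


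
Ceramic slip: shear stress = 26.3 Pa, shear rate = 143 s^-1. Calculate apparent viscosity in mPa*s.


eta = tau/gamma * 1000 = 26.3/143 * 1000 = 183.9 mPa*s

183.9


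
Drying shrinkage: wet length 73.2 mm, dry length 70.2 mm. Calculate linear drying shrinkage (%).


DS = (73.2 - 70.2) / 73.2 * 100 = 4.1%

4.1


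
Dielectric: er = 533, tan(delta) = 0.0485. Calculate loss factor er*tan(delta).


Loss = 533 * 0.0485 = 25.851

25.851


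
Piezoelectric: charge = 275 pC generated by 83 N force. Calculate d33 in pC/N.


d33 = 275 / 83 = 3.3 pC/N

3.3


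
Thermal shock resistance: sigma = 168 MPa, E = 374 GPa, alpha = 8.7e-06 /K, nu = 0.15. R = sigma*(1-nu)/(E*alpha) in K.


R = 168*(1-0.15)/(374*1000*8.7e-06) = 44 K

44


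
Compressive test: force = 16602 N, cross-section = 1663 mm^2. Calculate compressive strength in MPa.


CS = 16602 / 1663 = 10.0 MPa

10.0


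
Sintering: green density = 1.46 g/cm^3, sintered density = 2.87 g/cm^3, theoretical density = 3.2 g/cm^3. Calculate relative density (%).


Relative = 2.87 / 3.2 * 100 = 89.7%

89.7


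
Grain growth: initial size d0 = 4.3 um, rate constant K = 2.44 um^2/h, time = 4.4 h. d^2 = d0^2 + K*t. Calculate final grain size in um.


d^2 = 4.3^2 + 2.44*4.4 = 29.226
d = sqrt(29.226) = 5.41 um

5.41


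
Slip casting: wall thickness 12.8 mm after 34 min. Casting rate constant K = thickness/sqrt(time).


K = 12.8 / sqrt(34) = 12.8 / 5.831 = 2.195 mm/min^0.5

2.195


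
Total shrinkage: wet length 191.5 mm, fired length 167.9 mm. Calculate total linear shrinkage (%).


TS = (191.5 - 167.9) / 191.5 * 100 = 12.32%

12.32


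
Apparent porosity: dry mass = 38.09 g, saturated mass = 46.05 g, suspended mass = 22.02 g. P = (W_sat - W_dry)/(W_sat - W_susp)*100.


P = (46.05 - 38.09) / (46.05 - 22.02) * 100 = 7.96 / 24.03 * 100 = 33.1%

33.1


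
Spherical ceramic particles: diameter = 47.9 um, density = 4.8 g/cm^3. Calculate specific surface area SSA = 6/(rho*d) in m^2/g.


SSA = 6 / (4.8 * 47.9) = 0.026 m^2/g

0.026


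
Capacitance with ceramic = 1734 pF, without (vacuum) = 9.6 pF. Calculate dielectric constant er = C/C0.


er = 1734 / 9.6 = 180.63

180.63


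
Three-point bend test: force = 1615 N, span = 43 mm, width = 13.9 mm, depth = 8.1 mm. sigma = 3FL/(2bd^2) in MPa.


sigma = 3*1615*43/(2*13.9*8.1^2) = 114.2 MPa

114.2


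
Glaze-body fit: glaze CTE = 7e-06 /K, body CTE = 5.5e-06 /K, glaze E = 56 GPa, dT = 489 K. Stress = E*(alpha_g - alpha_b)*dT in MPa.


Stress = 56*1000*(7e-06 - 5.5e-06)*489 = 41.1 MPa

41.1


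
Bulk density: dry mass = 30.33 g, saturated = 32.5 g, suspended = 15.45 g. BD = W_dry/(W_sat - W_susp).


BD = 30.33 / (32.5 - 15.45) = 30.33 / 17.05 = 1.779 g/cm^3

1.779


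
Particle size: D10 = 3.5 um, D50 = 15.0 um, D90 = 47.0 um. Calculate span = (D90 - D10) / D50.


Span = (47.0 - 3.5) / 15.0 = 43.5 / 15.0 = 2.9

2.9


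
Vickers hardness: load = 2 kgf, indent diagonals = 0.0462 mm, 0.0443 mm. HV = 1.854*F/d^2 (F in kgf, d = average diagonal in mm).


d_avg = (0.0462+0.0443)/2 = 0.04525 mm
HV = 1.854*2/0.04525^2 = 1811

1811


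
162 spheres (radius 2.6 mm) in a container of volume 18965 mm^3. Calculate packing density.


V_sphere = 4/3*pi*2.6^3 = 73.6222 mm^3
Total V = 162*73.6222 = 11926.7964 mm^3
PD = 11926.7964 / 18965 = 0.629

0.629


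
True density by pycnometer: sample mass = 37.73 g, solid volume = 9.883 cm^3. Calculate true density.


TD = 37.73 / 9.883 = 3.818 g/cm^3

3.818


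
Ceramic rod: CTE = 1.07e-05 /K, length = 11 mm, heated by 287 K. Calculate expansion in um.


dL = 1.07e-05 * 11 * 287 * 1000 = 33.78 um

33.78


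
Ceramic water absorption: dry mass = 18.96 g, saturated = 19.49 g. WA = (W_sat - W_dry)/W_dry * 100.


WA = (19.49 - 18.96) / 18.96 * 100 = 2.8%

2.8


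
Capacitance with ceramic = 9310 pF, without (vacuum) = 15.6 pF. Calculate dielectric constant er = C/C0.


er = 9310 / 15.6 = 596.79

596.79


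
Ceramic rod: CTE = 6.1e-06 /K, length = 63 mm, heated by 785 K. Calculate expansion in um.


dL = 6.1e-06 * 63 * 785 * 1000 = 301.676 um

301.676


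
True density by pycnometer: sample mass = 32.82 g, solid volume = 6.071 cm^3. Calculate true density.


TD = 32.82 / 6.071 = 5.406 g/cm^3

5.406


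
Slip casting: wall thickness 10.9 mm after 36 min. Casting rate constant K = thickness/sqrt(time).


K = 10.9 / sqrt(36) = 10.9 / 6.0 = 1.817 mm/min^0.5

1.817


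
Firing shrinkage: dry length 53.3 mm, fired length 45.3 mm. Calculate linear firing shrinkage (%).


FS = (53.3 - 45.3) / 53.3 * 100 = 15.01%

15.01


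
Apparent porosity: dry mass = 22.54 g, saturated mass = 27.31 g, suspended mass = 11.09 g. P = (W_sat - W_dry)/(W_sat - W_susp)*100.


P = (27.31 - 22.54) / (27.31 - 11.09) * 100 = 4.77 / 16.22 * 100 = 29.4%

29.4


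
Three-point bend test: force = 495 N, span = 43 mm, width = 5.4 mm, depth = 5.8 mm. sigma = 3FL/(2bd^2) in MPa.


sigma = 3*495*43/(2*5.4*5.8^2) = 175.8 MPa

175.8


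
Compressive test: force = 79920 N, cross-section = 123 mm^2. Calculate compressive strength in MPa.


CS = 79920 / 123 = 649.8 MPa

649.8


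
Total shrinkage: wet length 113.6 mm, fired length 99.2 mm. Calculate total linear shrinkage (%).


TS = (113.6 - 99.2) / 113.6 * 100 = 12.68%

12.68


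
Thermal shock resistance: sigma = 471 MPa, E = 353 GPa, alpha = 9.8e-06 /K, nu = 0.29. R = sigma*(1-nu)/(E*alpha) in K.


R = 471*(1-0.29)/(353*1000*9.8e-06) = 97 K

97


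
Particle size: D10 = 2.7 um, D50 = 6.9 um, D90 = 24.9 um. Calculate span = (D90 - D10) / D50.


Span = (24.9 - 2.7) / 6.9 = 22.2 / 6.9 = 3.217

3.217


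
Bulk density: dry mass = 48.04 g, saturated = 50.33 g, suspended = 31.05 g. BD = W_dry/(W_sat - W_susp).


BD = 48.04 / (50.33 - 31.05) = 48.04 / 19.28 = 2.492 g/cm^3

2.492


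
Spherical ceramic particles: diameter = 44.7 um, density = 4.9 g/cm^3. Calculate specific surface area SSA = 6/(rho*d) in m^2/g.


SSA = 6 / (4.9 * 44.7) = 0.027 m^2/g

0.027


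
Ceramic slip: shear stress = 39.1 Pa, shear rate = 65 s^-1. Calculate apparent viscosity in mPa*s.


eta = tau/gamma * 1000 = 39.1/65 * 1000 = 601.5 mPa*s

601.5


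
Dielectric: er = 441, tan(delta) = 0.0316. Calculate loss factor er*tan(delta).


Loss = 441 * 0.0316 = 13.936

13.936


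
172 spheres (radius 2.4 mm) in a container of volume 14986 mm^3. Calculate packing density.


V_sphere = 4/3*pi*2.4^3 = 57.9058 mm^3
Total V = 172*57.9058 = 9959.7976 mm^3
PD = 9959.7976 / 14986 = 0.665

0.665


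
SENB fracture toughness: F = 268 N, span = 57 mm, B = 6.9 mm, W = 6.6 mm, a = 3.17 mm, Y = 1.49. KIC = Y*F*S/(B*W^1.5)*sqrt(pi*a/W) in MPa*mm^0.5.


KIC = 1.49*268*57/(6.9*6.6^1.5)*sqrt(pi*3.17/6.6) = 238.98

238.98


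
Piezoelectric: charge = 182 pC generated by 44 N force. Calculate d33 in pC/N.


d33 = 182 / 44 = 4.1 pC/N

4.1


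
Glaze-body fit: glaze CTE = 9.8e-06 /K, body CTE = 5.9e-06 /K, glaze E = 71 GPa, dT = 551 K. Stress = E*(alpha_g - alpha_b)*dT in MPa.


Stress = 71*1000*(9.8e-06 - 5.9e-06)*551 = 152.6 MPa

152.6


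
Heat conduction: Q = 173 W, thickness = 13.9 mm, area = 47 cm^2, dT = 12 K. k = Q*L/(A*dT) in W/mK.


k = 173*13.9/1000/(47/10000*12) = 42.64 W/mK

42.64


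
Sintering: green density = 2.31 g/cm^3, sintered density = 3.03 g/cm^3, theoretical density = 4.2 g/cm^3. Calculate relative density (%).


Relative = 3.03 / 4.2 * 100 = 72.1%

72.1


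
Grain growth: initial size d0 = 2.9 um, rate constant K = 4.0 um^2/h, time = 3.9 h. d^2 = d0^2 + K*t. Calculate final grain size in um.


d^2 = 2.9^2 + 4.0*3.9 = 24.01
d = sqrt(24.01) = 4.9 um

4.9


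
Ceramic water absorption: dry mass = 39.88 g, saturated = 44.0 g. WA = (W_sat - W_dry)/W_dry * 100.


WA = (44.0 - 39.88) / 39.88 * 100 = 10.33%

10.33
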